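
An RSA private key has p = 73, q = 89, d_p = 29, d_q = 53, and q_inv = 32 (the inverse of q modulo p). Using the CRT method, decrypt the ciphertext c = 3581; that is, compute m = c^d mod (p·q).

m₁ = c^(d_p) mod p: c ≡ 4 (mod 73), and 4^29 mod 73 = 16.
m₂ = c^(d_q) mod q: c ≡ 21 (mod 89), and 21^53 mod 89 = 36.
h = q_inv·(m₁ − m₂) mod p = 32·(16 − 36) mod 73 = 17.
m = m₂ + h·q = 36 + 17·89 = 1549.

1549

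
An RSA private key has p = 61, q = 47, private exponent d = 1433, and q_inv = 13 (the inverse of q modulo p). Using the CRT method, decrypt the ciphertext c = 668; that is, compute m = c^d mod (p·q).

d_p = d mod (p−1) = 1433 mod 60 = 53; d_q = d mod (q−1) = 7.
m₁ = c^(d_p) mod p: c ≡ 58 (mod 61), and 58^53 mod 61 = 34.
m₂ = c^(d_q) mod q: c ≡ 10 (mod 47), and 10^7 mod 47 = 45.
h = q_inv·(m₁ − m₂) mod p = 13·(34 − 45) mod 61 = 40.
m = m₂ + h·q = 45 + 40·47 = 1925.

1925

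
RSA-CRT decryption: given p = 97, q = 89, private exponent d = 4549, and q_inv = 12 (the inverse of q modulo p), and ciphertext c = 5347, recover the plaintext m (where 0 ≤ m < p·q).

1579

d_p = d mod (p−1) = 4549 mod 96 = 37; d_q = d mod (q−1) = 61.
m₁ = c^(d_p) mod p: c ≡ 12 (mod 97), and 12^37 mod 97 = 27.
m₂ = c^(d_q) mod q: c ≡ 7 (mod 89), and 7^61 mod 89 = 66.
h = q_inv·(m₁ − m₂) mod p = 12·(27 − 66) mod 97 = 17.
m = m₂ + h·q = 66 + 17·89 = 1579.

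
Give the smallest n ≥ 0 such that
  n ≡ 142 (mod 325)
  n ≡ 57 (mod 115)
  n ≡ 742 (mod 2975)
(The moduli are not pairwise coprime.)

gcd(325, 115) = 5 and 5 | (57 − 142), so the pair is consistent; merging gives n ≡ 3392 (mod 7475), where 7475 = lcm(325, 115).
gcd(7475, 2975) = 25 and 25 | (742 − 3392), so the pair is consistent; merging gives n ≡ 661192 (mod 889525), where 889525 = lcm(7475, 2975).
The solution is unique modulo lcm(325, 115, 2975) = 889525.

661192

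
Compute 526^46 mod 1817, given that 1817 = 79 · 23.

Mod 79: 526 ≡ 52; 52^46 ≡ 62 (mod 79).
Mod 23: 526 ≡ 20; by Fermat, exponent reduces to 46 mod 22 = 2; 20^2 ≡ 9 (mod 23).
Combine by CRT: x ≡ 62 (mod 79), x ≡ 9 (mod 23) ⇒ x ≡ 1642 (mod 1817).

1642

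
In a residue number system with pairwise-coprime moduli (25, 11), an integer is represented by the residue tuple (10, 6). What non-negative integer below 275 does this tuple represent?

From x ≡ 10 (mod 25) write x = 10 + 25t. Substituting into x ≡ 6 (mod 11) gives 25t ≡ 7 (mod 11), and since 3⁻¹ ≡ 4 (mod 11), t ≡ 6. Hence x ≡ 10 + 25·6 = 160 (mod 275).

160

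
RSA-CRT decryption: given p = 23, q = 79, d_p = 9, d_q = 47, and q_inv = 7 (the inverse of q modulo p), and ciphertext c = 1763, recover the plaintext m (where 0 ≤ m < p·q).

m₁ = c^(d_p) mod p: c ≡ 15 (mod 23), and 15^9 mod 23 = 14.
m₂ = c^(d_q) mod q: c ≡ 25 (mod 79), and 25^47 mod 79 = 31.
h = q_inv·(m₁ − m₂) mod p = 7·(14 − 31) mod 23 = 19.
m = m₂ + h·q = 31 + 19·79 = 1532.

1532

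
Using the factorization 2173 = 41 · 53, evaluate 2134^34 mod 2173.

25

Mod 41: 2134 ≡ 2; 2^34 ≡ 25 (mod 41).
Mod 53: 2134 ≡ 14; 14^34 ≡ 25 (mod 53).
Combine by CRT: x ≡ 25 (mod 41), x ≡ 25 (mod 53) ⇒ x ≡ 25 (mod 2173).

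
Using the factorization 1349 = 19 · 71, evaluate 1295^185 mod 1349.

Mod 19: 1295 ≡ 3; by Fermat, exponent reduces to 185 mod 18 = 5; 3^5 ≡ 15 (mod 19).
Mod 71: 1295 ≡ 17; by Fermat, exponent reduces to 185 mod 70 = 45; 17^45 ≡ 70 (mod 71).
Combine by CRT: x ≡ 15 (mod 19), x ≡ 70 (mod 71) ⇒ x ≡ 851 (mod 1349).

851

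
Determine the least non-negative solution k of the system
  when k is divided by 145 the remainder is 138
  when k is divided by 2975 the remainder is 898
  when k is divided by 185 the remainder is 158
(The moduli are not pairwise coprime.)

2202398

Combine the congruences pairwise.
gcd(145, 2975) = 5 and 5 | (898 − 138), so the pair is consistent; merging gives k ≡ 45523 (mod 86275), where 86275 = lcm(145, 2975).
gcd(86275, 185) = 5 and 5 | (158 − 45523), so the pair is consistent; merging gives k ≡ 2202398 (mod 3192175), where 3192175 = lcm(86275, 185).
The solution is unique modulo lcm(145, 2975, 185) = 3192175.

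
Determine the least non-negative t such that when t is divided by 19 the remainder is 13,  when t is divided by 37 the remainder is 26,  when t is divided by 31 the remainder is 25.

The moduli are pairwise coprime; N = 19·37·31 = 21793.
N/19 = 1147; 1147 ≡ 7 (mod 19); 7·11 ≡ 1, so inverse 11.
N/37 = 589; 589 ≡ 34 (mod 37); 34·12 ≡ 1, so inverse 12.
N/31 = 703; 703 ≡ 21 (mod 31); 21·3 ≡ 1, so inverse 3.
t ≡ 13·1147·11 + 26·589·12 + 25·703·3 = 400514.
400514 mod 21793 = 8240.

8240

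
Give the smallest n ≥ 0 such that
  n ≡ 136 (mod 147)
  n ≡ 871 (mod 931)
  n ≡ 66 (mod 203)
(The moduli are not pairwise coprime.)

12043

Combine the congruences pairwise.
gcd(147, 931) = 49 and 49 | (871 − 136), so the pair is consistent; merging gives n ≡ 871 (mod 2793), where 2793 = lcm(147, 931).
gcd(2793, 203) = 7 and 7 | (66 − 871), so the pair is consistent; merging gives n ≡ 12043 (mod 80997), where 80997 = lcm(2793, 203).
The solution is unique modulo lcm(147, 931, 203) = 80997.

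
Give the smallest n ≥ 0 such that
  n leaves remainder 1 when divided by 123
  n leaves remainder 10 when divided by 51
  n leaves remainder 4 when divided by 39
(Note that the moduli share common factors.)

Combine the congruences pairwise.
gcd(123, 51) = 3 and 3 | (10 − 1), so the pair is consistent; merging gives n ≡ 1846 (mod 2091), where 2091 = lcm(123, 51).
gcd(2091, 39) = 3 and 3 | (4 − 1846), so the pair is consistent; merging gives n ≡ 24847 (mod 27183), where 27183 = lcm(2091, 39).
The solution is unique modulo lcm(123, 51, 39) = 27183.

24847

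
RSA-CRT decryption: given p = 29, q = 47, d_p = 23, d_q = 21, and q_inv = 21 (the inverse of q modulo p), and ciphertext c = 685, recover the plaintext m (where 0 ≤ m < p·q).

2

m₁ = c^(d_p) mod p: c ≡ 18 (mod 29), and 18^23 mod 29 = 2.
m₂ = c^(d_q) mod q: c ≡ 27 (mod 47), and 27^21 mod 47 = 2.
h = q_inv·(m₁ − m₂) mod p = 21·(2 − 2) mod 29 = 0.
m = m₂ + h·q = 2 + 0·47 = 2.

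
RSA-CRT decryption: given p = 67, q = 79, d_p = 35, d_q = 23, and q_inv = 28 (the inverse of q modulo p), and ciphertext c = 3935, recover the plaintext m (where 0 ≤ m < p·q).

m₁ = c^(d_p) mod p: c ≡ 49 (mod 67), and 49^35 mod 67 = 56.
m₂ = c^(d_q) mod q: c ≡ 64 (mod 79), and 64^23 mod 79 = 18.
h = q_inv·(m₁ − m₂) mod p = 28·(56 − 18) mod 67 = 59.
m = m₂ + h·q = 18 + 59·79 = 4679.

4679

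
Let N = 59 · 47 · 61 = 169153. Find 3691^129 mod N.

65542

Mod 59: 3691 ≡ 33; by Fermat, exponent reduces to 129 mod 58 = 13; 33^13 ≡ 52 (mod 59).
Mod 47: 3691 ≡ 25; by Fermat, exponent reduces to 129 mod 46 = 37; 25^37 ≡ 24 (mod 47).
Mod 61: 3691 ≡ 31; by Fermat, exponent reduces to 129 mod 60 = 9; 31^9 ≡ 28 (mod 61).
Combine by CRT: x ≡ 52 (mod 59), x ≡ 24 (mod 47), x ≡ 28 (mod 61) ⇒ x ≡ 65542 (mod 169153).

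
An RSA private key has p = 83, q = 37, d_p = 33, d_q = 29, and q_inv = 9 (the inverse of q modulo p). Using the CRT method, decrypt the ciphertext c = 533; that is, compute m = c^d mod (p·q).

2867

m₁ = c^(d_p) mod p: c ≡ 35 (mod 83), and 35^33 mod 83 = 45.
m₂ = c^(d_q) mod q: c ≡ 15 (mod 37), and 15^29 mod 37 = 18.
h = q_inv·(m₁ − m₂) mod p = 9·(45 − 18) mod 83 = 77.
m = m₂ + h·q = 18 + 77·37 = 2867.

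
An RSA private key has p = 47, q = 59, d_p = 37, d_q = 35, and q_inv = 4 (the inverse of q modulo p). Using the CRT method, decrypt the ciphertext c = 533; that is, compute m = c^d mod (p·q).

m₁ = c^(d_p) mod p: c ≡ 16 (mod 47), and 16^37 mod 47 = 37.
m₂ = c^(d_q) mod q: c ≡ 2 (mod 59), and 2^35 mod 59 = 54.
h = q_inv·(m₁ − m₂) mod p = 4·(37 − 54) mod 47 = 26.
m = m₂ + h·q = 54 + 26·59 = 1588.

1588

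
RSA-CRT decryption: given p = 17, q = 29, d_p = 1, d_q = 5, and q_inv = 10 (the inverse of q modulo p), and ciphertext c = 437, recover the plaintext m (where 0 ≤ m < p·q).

148

m₁ = c^(d_p) mod p: c ≡ 12 (mod 17), and 12^1 mod 17 = 12.
m₂ = c^(d_q) mod q: c ≡ 2 (mod 29), and 2^5 mod 29 = 3.
h = q_inv·(m₁ − m₂) mod p = 10·(12 − 3) mod 17 = 5.
m = m₂ + h·q = 3 + 5·29 = 148.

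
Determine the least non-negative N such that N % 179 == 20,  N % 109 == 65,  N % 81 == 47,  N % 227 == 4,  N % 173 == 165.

48314722907

Combine the congruences pairwise.
From N ≡ 20 (mod 179) write N = 20 + 179t. Substituting into N ≡ 65 (mod 109) gives 179t ≡ 45 (mod 109), and since 70⁻¹ ≡ 95 (mod 109), t ≡ 24. Hence N ≡ 20 + 179·24 = 4316 (mod 19511).
From N ≡ 4316 (mod 19511) write N = 4316 + 19511t. Substituting into N ≡ 47 (mod 81) gives 19511t ≡ 24 (mod 81), and since 71⁻¹ ≡ 8 (mod 81), t ≡ 30. Hence N ≡ 4316 + 19511·30 = 589646 (mod 1580391).
From N ≡ 589646 (mod 1580391) write N = 589646 + 1580391t. Substituting into N ≡ 4 (mod 227) gives 1580391t ≡ 104 (mod 227), and since 17⁻¹ ≡ 187 (mod 227), t ≡ 153. Hence N ≡ 589646 + 1580391·153 = 242389469 (mod 358748757).
From N ≡ 242389469 (mod 358748757) write N = 242389469 + 358748757t. Substituting into N ≡ 165 (mod 173) gives 358748757t ≡ 131 (mod 173), and since 41⁻¹ ≡ 38 (mod 173), t ≡ 134. Hence N ≡ 242389469 + 358748757·134 = 48314722907 (mod 62063534961).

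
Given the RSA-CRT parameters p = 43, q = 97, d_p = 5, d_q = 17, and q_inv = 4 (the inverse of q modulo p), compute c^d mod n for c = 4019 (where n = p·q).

1316

m₁ = c^(d_p) mod p: c ≡ 20 (mod 43), and 20^5 mod 43 = 26.
m₂ = c^(d_q) mod q: c ≡ 42 (mod 97), and 42^17 mod 97 = 55.
h = q_inv·(m₁ − m₂) mod p = 4·(26 − 55) mod 43 = 13.
m = m₂ + h·q = 55 + 13·97 = 1316.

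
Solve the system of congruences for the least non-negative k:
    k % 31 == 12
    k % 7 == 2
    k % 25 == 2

The moduli are pairwise coprime; N = 31·7·25 = 5425.
N/31 = 175; 175 ≡ 20 (mod 31); 20·14 ≡ 1, so inverse 14.
N/7 = 775; 775 ≡ 5 (mod 7); 5·3 ≡ 1, so inverse 3.
N/25 = 217; 217 ≡ 17 (mod 25); 17·3 ≡ 1, so inverse 3.
k ≡ 12·175·14 + 2·775·3 + 2·217·3 = 35352.
35352 mod 5425 = 2802.

2802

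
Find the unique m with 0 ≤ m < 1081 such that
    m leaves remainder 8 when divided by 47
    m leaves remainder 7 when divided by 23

Combine the congruences pairwise.
From m ≡ 8 (mod 47) write m = 8 + 47t. Substituting into m ≡ 7 (mod 23) gives 47t ≡ 22 (mod 23), and since 1⁻¹ ≡ 1 (mod 23), t ≡ 22. Hence m ≡ 8 + 47·22 = 1042 (mod 1081).

1042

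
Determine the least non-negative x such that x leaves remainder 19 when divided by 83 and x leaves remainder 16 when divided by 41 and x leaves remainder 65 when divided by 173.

33800

From x ≡ 19 (mod 83) write x = 19 + 83t. Substituting into x ≡ 16 (mod 41) gives 83t ≡ 38 (mod 41), and since 1⁻¹ ≡ 1 (mod 41), t ≡ 38. Hence x ≡ 19 + 83·38 = 3173 (mod 3403).
From x ≡ 3173 (mod 3403) write x = 3173 + 3403t. Substituting into x ≡ 65 (mod 173) gives 3403t ≡ 6 (mod 173), and since 116⁻¹ ≡ 88 (mod 173), t ≡ 9. Hence x ≡ 3173 + 3403·9 = 33800 (mod 588719).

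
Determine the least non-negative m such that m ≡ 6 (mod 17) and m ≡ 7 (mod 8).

23

From m ≡ 6 (mod 17) write m = 6 + 17t. Substituting into m ≡ 7 (mod 8) gives 17t ≡ 1 (mod 8), and since 1⁻¹ ≡ 1 (mod 8), t ≡ 1. Hence m ≡ 6 + 17·1 = 23 (mod 136).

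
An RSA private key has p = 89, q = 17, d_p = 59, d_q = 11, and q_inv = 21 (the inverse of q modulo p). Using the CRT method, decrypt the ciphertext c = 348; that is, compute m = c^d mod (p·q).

m₁ = c^(d_p) mod p: c ≡ 81 (mod 89), and 81^59 mod 89 = 87.
m₂ = c^(d_q) mod q: c ≡ 8 (mod 17), and 8^11 mod 17 = 2.
h = q_inv·(m₁ − m₂) mod p = 21·(87 − 2) mod 89 = 5.
m = m₂ + h·q = 2 + 5·17 = 87.

87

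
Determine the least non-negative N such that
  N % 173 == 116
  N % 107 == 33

Combine the congruences pairwise.
From N ≡ 116 (mod 173) write N = 116 + 173t. Substituting into N ≡ 33 (mod 107) gives 173t ≡ 24 (mod 107), and since 66⁻¹ ≡ 60 (mod 107), t ≡ 49. Hence N ≡ 116 + 173·49 = 8593 (mod 18511).

8593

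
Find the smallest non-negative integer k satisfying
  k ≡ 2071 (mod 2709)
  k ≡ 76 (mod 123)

88759

gcd(2709, 123) = 3 and 3 | (76 − 2071), so the pair is consistent; merging gives k ≡ 88759 (mod 111069), where 111069 = lcm(2709, 123).
The solution is unique modulo lcm(2709, 123) = 111069.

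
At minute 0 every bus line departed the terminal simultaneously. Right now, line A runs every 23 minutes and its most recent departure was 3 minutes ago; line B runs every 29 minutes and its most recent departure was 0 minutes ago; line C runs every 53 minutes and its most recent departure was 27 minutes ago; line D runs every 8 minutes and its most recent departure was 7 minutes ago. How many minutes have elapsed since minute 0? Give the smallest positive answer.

From t ≡ 3 (mod 23) write t = 3 + 23s. Substituting into t ≡ 0 (mod 29) gives 23s ≡ 26 (mod 29), and since 23⁻¹ ≡ 24 (mod 29), s ≡ 15. Hence t ≡ 3 + 23·15 = 348 (mod 667).
From t ≡ 348 (mod 667) write t = 348 + 667s. Substituting into t ≡ 27 (mod 53) gives 667s ≡ 50 (mod 53), and since 31⁻¹ ≡ 12 (mod 53), s ≡ 17. Hence t ≡ 348 + 667·17 = 11687 (mod 35351).
From t ≡ 11687 (mod 35351) write t = 11687 + 35351s. Substituting into t ≡ 7 (mod 8) gives 35351s ≡ 0 (mod 8), and since 7⁻¹ ≡ 7 (mod 8), s ≡ 0. Hence t ≡ 11687 + 35351·0 = 11687 (mod 282808).

11687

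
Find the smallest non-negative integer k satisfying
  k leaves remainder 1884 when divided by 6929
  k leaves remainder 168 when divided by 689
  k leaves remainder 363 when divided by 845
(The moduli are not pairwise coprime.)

1533193

Combine the congruences pairwise.
gcd(6929, 689) = 13 and 13 | (168 − 1884), so the pair is consistent; merging gives k ≡ 64245 (mod 367237), where 367237 = lcm(6929, 689).
gcd(367237, 845) = 169 and 169 | (363 − 64245), so the pair is consistent; merging gives k ≡ 1533193 (mod 1836185), where 1836185 = lcm(367237, 845).
The solution is unique modulo lcm(6929, 689, 845) = 1836185.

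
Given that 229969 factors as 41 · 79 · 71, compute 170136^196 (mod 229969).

162236

Mod 41: 170136 ≡ 27; by Fermat, exponent reduces to 196 mod 40 = 36; 27^36 ≡ 40 (mod 41).
Mod 79: 170136 ≡ 49; by Fermat, exponent reduces to 196 mod 78 = 40; 49^40 ≡ 49 (mod 79).
Mod 71: 170136 ≡ 20; by Fermat, exponent reduces to 196 mod 70 = 56; 20^56 ≡ 1 (mod 71).
Combine by CRT: x ≡ 40 (mod 41), x ≡ 49 (mod 79), x ≡ 1 (mod 71) ⇒ x ≡ 162236 (mod 229969).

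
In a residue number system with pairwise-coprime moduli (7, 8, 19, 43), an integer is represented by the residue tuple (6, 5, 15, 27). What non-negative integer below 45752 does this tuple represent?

12669

From x ≡ 6 (mod 7) write x = 6 + 7t. Substituting into x ≡ 5 (mod 8) gives 7t ≡ 7 (mod 8), and since 7⁻¹ ≡ 7 (mod 8), t ≡ 1. Hence x ≡ 6 + 7·1 = 13 (mod 56).
From x ≡ 13 (mod 56) write x = 13 + 56t. Substituting into x ≡ 15 (mod 19) gives 56t ≡ 2 (mod 19), and since 18⁻¹ ≡ 18 (mod 19), t ≡ 17. Hence x ≡ 13 + 56·17 = 965 (mod 1064).
From x ≡ 965 (mod 1064) write x = 965 + 1064t. Substituting into x ≡ 27 (mod 43) gives 1064t ≡ 8 (mod 43), and since 32⁻¹ ≡ 39 (mod 43), t ≡ 11. Hence x ≡ 965 + 1064·11 = 12669 (mod 45752).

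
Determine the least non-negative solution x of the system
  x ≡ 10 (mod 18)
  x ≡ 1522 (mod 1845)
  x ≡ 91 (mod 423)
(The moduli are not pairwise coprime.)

19972

gcd(18, 1845) = 9 and 9 | (1522 − 10), so the pair is consistent; merging gives x ≡ 1522 (mod 3690), where 3690 = lcm(18, 1845).
gcd(3690, 423) = 9 and 9 | (91 − 1522), so the pair is consistent; merging gives x ≡ 19972 (mod 173430), where 173430 = lcm(3690, 423).
The solution is unique modulo lcm(18, 1845, 423) = 173430.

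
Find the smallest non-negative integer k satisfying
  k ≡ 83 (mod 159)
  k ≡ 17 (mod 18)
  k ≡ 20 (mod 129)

gcd(159, 18) = 3 and 3 | (17 − 83), so the pair is consistent; merging gives k ≡ 719 (mod 954), where 954 = lcm(159, 18).
gcd(954, 129) = 3 and 3 | (20 − 719), so the pair is consistent; merging gives k ≡ 4535 (mod 41022), where 41022 = lcm(954, 129).
The solution is unique modulo lcm(159, 18, 129) = 41022.

4535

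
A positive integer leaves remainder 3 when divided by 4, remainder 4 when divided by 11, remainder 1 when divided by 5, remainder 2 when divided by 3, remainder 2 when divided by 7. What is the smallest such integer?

191

The moduli are pairwise coprime; N = 4·11·5·3·7 = 4620.
N/4 = 1155; 1155 ≡ 3 (mod 4); 3·3 ≡ 1, so inverse 3.
N/11 = 420; 420 ≡ 2 (mod 11); 2·6 ≡ 1, so inverse 6.
N/5 = 924; 924 ≡ 4 (mod 5); 4·4 ≡ 1, so inverse 4.
N/3 = 1540; 1540 ≡ 1 (mod 3), inverse 1.
N/7 = 660; 660 ≡ 2 (mod 7); 2·4 ≡ 1, so inverse 4.
a ≡ 3·1155·3 + 4·420·6 + 1·924·4 + 2·1540·1 + 2·660·4 = 32531.
32531 mod 4620 = 191.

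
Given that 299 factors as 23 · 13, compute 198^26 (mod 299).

282

Mod 23: 198 ≡ 14; by Fermat, exponent reduces to 26 mod 22 = 4; 14^4 ≡ 6 (mod 23).
Mod 13: 198 ≡ 3; by Fermat, exponent reduces to 26 mod 12 = 2; 3^2 ≡ 9 (mod 13).
Combine by CRT: x ≡ 6 (mod 23), x ≡ 9 (mod 13) ⇒ x ≡ 282 (mod 299).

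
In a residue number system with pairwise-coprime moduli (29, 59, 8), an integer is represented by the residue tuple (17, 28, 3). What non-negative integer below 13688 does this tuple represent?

13067

Combine the congruences pairwise.
From x ≡ 17 (mod 29) write x = 17 + 29t. Substituting into x ≡ 28 (mod 59) gives 29t ≡ 11 (mod 59), and since 29⁻¹ ≡ 57 (mod 59), t ≡ 37. Hence x ≡ 17 + 29·37 = 1090 (mod 1711).
From x ≡ 1090 (mod 1711) write x = 1090 + 1711t. Substituting into x ≡ 3 (mod 8) gives 1711t ≡ 1 (mod 8), and since 7⁻¹ ≡ 7 (mod 8), t ≡ 7. Hence x ≡ 1090 + 1711·7 = 13067 (mod 13688).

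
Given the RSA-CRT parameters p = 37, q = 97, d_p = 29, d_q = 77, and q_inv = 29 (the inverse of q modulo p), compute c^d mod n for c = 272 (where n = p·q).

3537

m₁ = c^(d_p) mod p: c ≡ 13 (mod 37), and 13^29 mod 37 = 22.
m₂ = c^(d_q) mod q: c ≡ 78 (mod 97), and 78^77 mod 97 = 45.
h = q_inv·(m₁ − m₂) mod p = 29·(22 − 45) mod 37 = 36.
m = m₂ + h·q = 45 + 36·97 = 3537.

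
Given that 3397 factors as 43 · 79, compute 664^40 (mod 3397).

Mod 43: 664 ≡ 19; 19^40 ≡ 38 (mod 43).
Mod 79: 664 ≡ 32; 32^40 ≡ 32 (mod 79).
Combine by CRT: x ≡ 38 (mod 43), x ≡ 32 (mod 79) ⇒ x ≡ 2876 (mod 3397).

2876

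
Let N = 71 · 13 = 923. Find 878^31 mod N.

110

Mod 71: 878 ≡ 26; 26^31 ≡ 39 (mod 71).
Mod 13: 878 ≡ 7; by Fermat, exponent reduces to 31 mod 12 = 7; 7^7 ≡ 6 (mod 13).
Combine by CRT: x ≡ 39 (mod 71), x ≡ 6 (mod 13) ⇒ x ≡ 110 (mod 923).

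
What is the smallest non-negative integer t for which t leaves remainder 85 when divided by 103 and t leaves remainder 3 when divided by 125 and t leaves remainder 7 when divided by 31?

The moduli are pairwise coprime; N = 103·125·31 = 399125.
N/103 = 3875; 3875 ≡ 64 (mod 103); 64·66 ≡ 1, so inverse 66.
N/125 = 3193; 3193 ≡ 68 (mod 125); 68·57 ≡ 1, so inverse 57.
N/31 = 12875; 12875 ≡ 10 (mod 31); 10·28 ≡ 1, so inverse 28.
t ≡ 85·3875·66 + 3·3193·57 + 7·12875·28 = 24808253.
24808253 mod 399125 = 62503.

62503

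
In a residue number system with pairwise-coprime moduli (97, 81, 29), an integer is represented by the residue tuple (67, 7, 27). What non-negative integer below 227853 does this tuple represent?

The moduli are pairwise coprime; N = 97·81·29 = 227853.
N/97 = 2349; 2349 ≡ 21 (mod 97); 21·37 ≡ 1, so inverse 37.
N/81 = 2813; 2813 ≡ 59 (mod 81); 59·11 ≡ 1, so inverse 11.
N/29 = 7857; 7857 ≡ 27 (mod 29); 27·14 ≡ 1, so inverse 14.
x ≡ 67·2349·37 + 7·2813·11 + 27·7857·14 = 9009718.
9009718 mod 227853 = 123451.

123451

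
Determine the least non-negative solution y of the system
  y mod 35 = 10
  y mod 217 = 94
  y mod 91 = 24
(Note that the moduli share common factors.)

13765

gcd(35, 217) = 7 and 7 | (94 − 10), so the pair is consistent; merging gives y ≡ 745 (mod 1085), where 1085 = lcm(35, 217).
gcd(1085, 91) = 7 and 7 | (24 − 745), so the pair is consistent; merging gives y ≡ 13765 (mod 14105), where 14105 = lcm(1085, 91).
The solution is unique modulo lcm(35, 217, 91) = 14105.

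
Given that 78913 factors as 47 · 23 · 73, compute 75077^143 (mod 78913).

9521

Mod 47: 75077 ≡ 18; by Fermat, exponent reduces to 143 mod 46 = 5; 18^5 ≡ 27 (mod 47).
Mod 23: 75077 ≡ 5; by Fermat, exponent reduces to 143 mod 22 = 11; 5^11 ≡ 22 (mod 23).
Mod 73: 75077 ≡ 33; by Fermat, exponent reduces to 143 mod 72 = 71; 33^71 ≡ 31 (mod 73).
Combine by CRT: x ≡ 27 (mod 47), x ≡ 22 (mod 23), x ≡ 31 (mod 73) ⇒ x ≡ 9521 (mod 78913).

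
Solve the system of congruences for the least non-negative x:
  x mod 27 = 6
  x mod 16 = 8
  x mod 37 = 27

9240

The moduli are pairwise coprime; N = 27·16·37 = 15984.
N/27 = 592; 592 ≡ 25 (mod 27); 25·13 ≡ 1, so inverse 13.
N/16 = 999; 999 ≡ 7 (mod 16); 7·7 ≡ 1, so inverse 7.
N/37 = 432; 432 ≡ 25 (mod 37); 25·3 ≡ 1, so inverse 3.
x ≡ 6·592·13 + 8·999·7 + 27·432·3 = 137112.
137112 mod 15984 = 9240.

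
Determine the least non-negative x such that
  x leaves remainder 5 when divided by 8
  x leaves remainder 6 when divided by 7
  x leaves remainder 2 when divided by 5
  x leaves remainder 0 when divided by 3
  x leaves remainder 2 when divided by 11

8637

The moduli are pairwise coprime; N = 8·7·5·3·11 = 9240.
N/8 = 1155; 1155 ≡ 3 (mod 8); 3·3 ≡ 1, so inverse 3.
N/7 = 1320; 1320 ≡ 4 (mod 7); 4·2 ≡ 1, so inverse 2.
N/5 = 1848; 1848 ≡ 3 (mod 5); 3·2 ≡ 1, so inverse 2.
N/3 = 3080; 3080 ≡ 2 (mod 3); 2·2 ≡ 1, so inverse 2.
N/11 = 840; 840 ≡ 4 (mod 11); 4·3 ≡ 1, so inverse 3.
x ≡ 5·1155·3 + 6·1320·2 + 2·1848·2 + 0·3080·2 + 2·840·3 = 45597.
45597 mod 9240 = 8637.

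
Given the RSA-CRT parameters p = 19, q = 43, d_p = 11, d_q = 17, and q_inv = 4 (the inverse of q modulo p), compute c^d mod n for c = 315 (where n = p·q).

m₁ = c^(d_p) mod p: c ≡ 11 (mod 19), and 11^11 mod 19 = 7.
m₂ = c^(d_q) mod q: c ≡ 14 (mod 43), and 14^17 mod 43 = 38.
h = q_inv·(m₁ − m₂) mod p = 4·(7 − 38) mod 19 = 9.
m = m₂ + h·q = 38 + 9·43 = 425.

425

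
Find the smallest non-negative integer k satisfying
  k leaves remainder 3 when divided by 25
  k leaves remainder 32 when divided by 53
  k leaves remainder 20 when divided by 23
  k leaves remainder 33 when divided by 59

Combine the congruences pairwise.
From k ≡ 3 (mod 25) write k = 3 + 25t. Substituting into k ≡ 32 (mod 53) gives 25t ≡ 29 (mod 53), and since 25⁻¹ ≡ 17 (mod 53), t ≡ 16. Hence k ≡ 3 + 25·16 = 403 (mod 1325).
From k ≡ 403 (mod 1325) write k = 403 + 1325t. Substituting into k ≡ 20 (mod 23) gives 1325t ≡ 8 (mod 23), and since 14⁻¹ ≡ 5 (mod 23), t ≡ 17. Hence k ≡ 403 + 1325·17 = 22928 (mod 30475).
From k ≡ 22928 (mod 30475) write k = 22928 + 30475t. Substituting into k ≡ 33 (mod 59) gives 30475t ≡ 56 (mod 59), and since 31⁻¹ ≡ 40 (mod 59), t ≡ 57. Hence k ≡ 22928 + 30475·57 = 1760003 (mod 1798025).

1760003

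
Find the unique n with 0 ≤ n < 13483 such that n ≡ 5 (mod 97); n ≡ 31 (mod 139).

From n ≡ 5 (mod 97) write n = 5 + 97t. Substituting into n ≡ 31 (mod 139) gives 97t ≡ 26 (mod 139), and since 97⁻¹ ≡ 43 (mod 139), t ≡ 6. Hence n ≡ 5 + 97·6 = 587 (mod 13483).

587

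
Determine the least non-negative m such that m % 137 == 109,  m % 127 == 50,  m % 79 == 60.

The moduli are pairwise coprime; N = 137·127·79 = 1374521.
N/137 = 10033; 10033 ≡ 32 (mod 137); 32·30 ≡ 1, so inverse 30.
N/127 = 10823; 10823 ≡ 28 (mod 127); 28·59 ≡ 1, so inverse 59.
N/79 = 17399; 17399 ≡ 19 (mod 79); 19·25 ≡ 1, so inverse 25.
m ≡ 109·10033·30 + 50·10823·59 + 60·17399·25 = 90834260.
90834260 mod 1374521 = 115874.

115874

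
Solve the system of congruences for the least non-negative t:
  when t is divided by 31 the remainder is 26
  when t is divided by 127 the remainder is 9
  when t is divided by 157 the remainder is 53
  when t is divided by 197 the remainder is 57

121529357

The moduli are pairwise coprime; N = 31·127·157·197 = 121767473.
N/31 = 3927983; 3927983 ≡ 4 (mod 31); 4·8 ≡ 1, so inverse 8.
N/127 = 958799; 958799 ≡ 76 (mod 127); 76·122 ≡ 1, so inverse 122.
N/157 = 775589; 775589 ≡ 9 (mod 157); 9·35 ≡ 1, so inverse 35.
N/197 = 618109; 618109 ≡ 120 (mod 197); 120·110 ≡ 1, so inverse 110.
t ≡ 26·3927983·8 + 9·958799·122 + 53·775589·35 + 57·618109·110 = 7184042791.
7184042791 mod 121767473 = 121529357.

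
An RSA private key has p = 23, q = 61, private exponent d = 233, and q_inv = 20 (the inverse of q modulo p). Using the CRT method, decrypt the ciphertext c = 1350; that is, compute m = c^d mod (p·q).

d_p = d mod (p−1) = 233 mod 22 = 13; d_q = d mod (q−1) = 53.
m₁ = c^(d_p) mod p: c ≡ 16 (mod 23), and 16^13 mod 23 = 3.
m₂ = c^(d_q) mod q: c ≡ 8 (mod 61), and 8^53 mod 61 = 37.
h = q_inv·(m₁ − m₂) mod p = 20·(3 − 37) mod 23 = 10.
m = m₂ + h·q = 37 + 10·61 = 647.

647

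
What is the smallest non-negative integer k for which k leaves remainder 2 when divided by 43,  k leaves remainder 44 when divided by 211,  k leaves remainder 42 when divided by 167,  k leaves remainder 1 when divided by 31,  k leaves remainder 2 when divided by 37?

90410168

The moduli are pairwise coprime; N = 43·211·167·31·37 = 1737924077.
N/43 = 40416839; 40416839 ≡ 21 (mod 43); 21·41 ≡ 1, so inverse 41.
N/211 = 8236607; 8236607 ≡ 11 (mod 211); 11·96 ≡ 1, so inverse 96.
N/167 = 10406731; 10406731 ≡ 126 (mod 167); 126·57 ≡ 1, so inverse 57.
N/31 = 56062067; 56062067 ≡ 24 (mod 31); 24·22 ≡ 1, so inverse 22.
N/37 = 46970921; 46970921 ≡ 13 (mod 37); 13·20 ≡ 1, so inverse 20.
k ≡ 2·40416839·41 + 44·8236607·96 + 42·10406731·57 + 1·56062067·22 + 2·46970921·20 = 66131525094.
66131525094 mod 1737924077 = 90410168.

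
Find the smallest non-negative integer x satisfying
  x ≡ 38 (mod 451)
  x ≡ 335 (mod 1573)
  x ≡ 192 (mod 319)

Combine the congruences pairwise.
gcd(451, 1573) = 11 and 11 | (335 − 38), so the pair is consistent; merging gives x ≡ 20784 (mod 64493), where 64493 = lcm(451, 1573).
gcd(64493, 319) = 11 and 11 | (192 − 20784), so the pair is consistent; merging gives x ≡ 1310644 (mod 1870297), where 1870297 = lcm(64493, 319).
The solution is unique modulo lcm(451, 1573, 319) = 1870297.

1310644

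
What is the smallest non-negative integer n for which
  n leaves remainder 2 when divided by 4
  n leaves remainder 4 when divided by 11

Combine the congruences pairwise.
From n ≡ 2 (mod 4) write n = 2 + 4t. Substituting into n ≡ 4 (mod 11) gives 4t ≡ 2 (mod 11), and since 4⁻¹ ≡ 3 (mod 11), t ≡ 6. Hence n ≡ 2 + 4·6 = 26 (mod 44).

26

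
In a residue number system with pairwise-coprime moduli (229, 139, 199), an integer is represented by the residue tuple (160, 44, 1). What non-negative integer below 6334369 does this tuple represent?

The moduli are pairwise coprime; N = 229·139·199 = 6334369.
N/229 = 27661; 27661 ≡ 181 (mod 229); 181·62 ≡ 1, so inverse 62.
N/139 = 45571; 45571 ≡ 118 (mod 139); 118·86 ≡ 1, so inverse 86.
N/199 = 31831; 31831 ≡ 190 (mod 199); 190·22 ≡ 1, so inverse 22.
x ≡ 160·27661·62 + 44·45571·86 + 1·31831·22 = 447538066.
447538066 mod 6334369 = 4132236.

4132236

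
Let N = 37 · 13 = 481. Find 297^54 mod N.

Mod 37: 297 ≡ 1; by Fermat, exponent reduces to 54 mod 36 = 18; 1^18 ≡ 1 (mod 37).
Mod 13: 297 ≡ 11; by Fermat, exponent reduces to 54 mod 12 = 6; 11^6 ≡ 12 (mod 13).
Combine by CRT: x ≡ 1 (mod 37), x ≡ 12 (mod 13) ⇒ x ≡ 38 (mod 481).

38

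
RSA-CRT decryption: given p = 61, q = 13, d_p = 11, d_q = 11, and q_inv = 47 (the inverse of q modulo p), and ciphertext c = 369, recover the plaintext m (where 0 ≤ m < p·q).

125

m₁ = c^(d_p) mod p: c ≡ 3 (mod 61), and 3^11 mod 61 = 3.
m₂ = c^(d_q) mod q: c ≡ 5 (mod 13), and 5^11 mod 13 = 8.
h = q_inv·(m₁ − m₂) mod p = 47·(3 − 8) mod 61 = 9.
m = m₂ + h·q = 8 + 9·13 = 125.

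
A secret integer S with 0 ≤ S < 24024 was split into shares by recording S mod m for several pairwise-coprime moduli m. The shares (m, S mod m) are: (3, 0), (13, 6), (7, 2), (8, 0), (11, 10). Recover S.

The moduli are pairwise coprime; N = 3·13·7·8·11 = 24024.
N/3 = 8008; 8008 ≡ 1 (mod 3), inverse 1.
N/13 = 1848; 1848 ≡ 2 (mod 13); 2·7 ≡ 1, so inverse 7.
N/7 = 3432; 3432 ≡ 2 (mod 7); 2·4 ≡ 1, so inverse 4.
N/8 = 3003; 3003 ≡ 3 (mod 8); 3·3 ≡ 1, so inverse 3.
N/11 = 2184; 2184 ≡ 6 (mod 11); 6·2 ≡ 1, so inverse 2.
S ≡ 0·8008·1 + 6·1848·7 + 2·3432·4 + 0·3003·3 + 10·2184·2 = 148752.
148752 mod 24024 = 4608.

4608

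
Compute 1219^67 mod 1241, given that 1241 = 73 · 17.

Mod 73: 1219 ≡ 51; 51^67 ≡ 10 (mod 73).
Mod 17: 1219 ≡ 12; by Fermat, exponent reduces to 67 mod 16 = 3; 12^3 ≡ 11 (mod 17).
Combine by CRT: x ≡ 10 (mod 73), x ≡ 11 (mod 17) ⇒ x ≡ 521 (mod 1241).

521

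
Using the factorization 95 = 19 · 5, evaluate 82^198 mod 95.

Mod 19: 82 ≡ 6; since 18 | 198, by Fermat 6^198 ≡ 1 (mod 19).
Mod 5: 82 ≡ 2; by Fermat, exponent reduces to 198 mod 4 = 2; 2^2 ≡ 4 (mod 5).
Combine by CRT: x ≡ 1 (mod 19), x ≡ 4 (mod 5) ⇒ x ≡ 39 (mod 95).

39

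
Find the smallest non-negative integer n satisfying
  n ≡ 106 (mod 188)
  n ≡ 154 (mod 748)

gcd(188, 748) = 4 and 4 | (154 − 106), so the pair is consistent; merging gives n ≡ 9130 (mod 35156), where 35156 = lcm(188, 748).
The solution is unique modulo lcm(188, 748) = 35156.

9130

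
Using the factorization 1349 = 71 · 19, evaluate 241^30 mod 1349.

Mod 71: 241 ≡ 28; 28^30 ≡ 20 (mod 71).
Mod 19: 241 ≡ 13; by Fermat, exponent reduces to 30 mod 18 = 12; 13^12 ≡ 7 (mod 19).
Combine by CRT: x ≡ 20 (mod 71), x ≡ 7 (mod 19) ⇒ x ≡ 1014 (mod 1349).

1014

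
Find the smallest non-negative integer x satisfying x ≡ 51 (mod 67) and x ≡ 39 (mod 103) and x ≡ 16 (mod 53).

The moduli are pairwise coprime; N = 67·103·53 = 365753.
N/67 = 5459; 5459 ≡ 32 (mod 67); 32·44 ≡ 1, so inverse 44.
N/103 = 3551; 3551 ≡ 49 (mod 103); 49·82 ≡ 1, so inverse 82.
N/53 = 6901; 6901 ≡ 11 (mod 53); 11·29 ≡ 1, so inverse 29.
x ≡ 51·5459·44 + 39·3551·82 + 16·6901·29 = 26808158.
26808158 mod 365753 = 108189.

108189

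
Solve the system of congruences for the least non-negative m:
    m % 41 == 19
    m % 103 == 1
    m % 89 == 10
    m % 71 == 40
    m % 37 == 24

550332400

The moduli are pairwise coprime; N = 41·103·89·71·37 = 987350069.
N/41 = 24081709; 24081709 ≡ 31 (mod 41); 31·4 ≡ 1, so inverse 4.
N/103 = 9585923; 9585923 ≡ 22 (mod 103); 22·89 ≡ 1, so inverse 89.
N/89 = 11093821; 11093821 ≡ 60 (mod 89); 60·46 ≡ 1, so inverse 46.
N/71 = 13906339; 13906339 ≡ 66 (mod 71); 66·14 ≡ 1, so inverse 14.
N/37 = 26685137; 26685137 ≡ 34 (mod 37); 34·12 ≡ 1, so inverse 12.
m ≡ 19·24081709·4 + 1·9585923·89 + 10·11093821·46 + 40·13906339·14 + 24·26685137·12 = 23259383987.
23259383987 mod 987350069 = 550332400.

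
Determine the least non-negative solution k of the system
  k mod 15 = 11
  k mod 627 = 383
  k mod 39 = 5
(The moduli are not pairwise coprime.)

Combine the congruences pairwise.
gcd(15, 627) = 3 and 3 | (383 − 11), so the pair is consistent; merging gives k ≡ 2891 (mod 3135), where 3135 = lcm(15, 627).
gcd(3135, 39) = 3 and 3 | (5 − 2891), so the pair is consistent; merging gives k ≡ 2891 (mod 40755), where 40755 = lcm(3135, 39).
The solution is unique modulo lcm(15, 627, 39) = 40755.

2891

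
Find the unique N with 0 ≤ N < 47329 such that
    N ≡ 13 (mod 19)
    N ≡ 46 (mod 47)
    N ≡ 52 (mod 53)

17436

Combine the congruences pairwise.
From N ≡ 13 (mod 19) write N = 13 + 19t. Substituting into N ≡ 46 (mod 47) gives 19t ≡ 33 (mod 47), and since 19⁻¹ ≡ 5 (mod 47), t ≡ 24. Hence N ≡ 13 + 19·24 = 469 (mod 893).
From N ≡ 469 (mod 893) write N = 469 + 893t. Substituting into N ≡ 52 (mod 53) gives 893t ≡ 7 (mod 53), and since 45⁻¹ ≡ 33 (mod 53), t ≡ 19. Hence N ≡ 469 + 893·19 = 17436 (mod 47329).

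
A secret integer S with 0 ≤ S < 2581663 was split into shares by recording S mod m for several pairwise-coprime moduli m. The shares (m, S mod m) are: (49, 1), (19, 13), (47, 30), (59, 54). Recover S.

From S ≡ 1 (mod 49) write S = 1 + 49t. Substituting into S ≡ 13 (mod 19) gives 49t ≡ 12 (mod 19), and since 11⁻¹ ≡ 7 (mod 19), t ≡ 8. Hence S ≡ 1 + 49·8 = 393 (mod 931).
From S ≡ 393 (mod 931) write S = 393 + 931t. Substituting into S ≡ 30 (mod 47) gives 931t ≡ 13 (mod 47), and since 38⁻¹ ≡ 26 (mod 47), t ≡ 9. Hence S ≡ 393 + 931·9 = 8772 (mod 43757).
From S ≡ 8772 (mod 43757) write S = 8772 + 43757t. Substituting into S ≡ 54 (mod 59) gives 43757t ≡ 14 (mod 59), and since 38⁻¹ ≡ 14 (mod 59), t ≡ 19. Hence S ≡ 8772 + 43757·19 = 840155 (mod 2581663).

840155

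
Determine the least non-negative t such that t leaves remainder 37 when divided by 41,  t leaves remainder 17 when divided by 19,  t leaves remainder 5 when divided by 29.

From t ≡ 37 (mod 41) write t = 37 + 41s. Substituting into t ≡ 17 (mod 19) gives 41s ≡ 18 (mod 19), and since 3⁻¹ ≡ 13 (mod 19), s ≡ 6. Hence t ≡ 37 + 41·6 = 283 (mod 779).
From t ≡ 283 (mod 779) write t = 283 + 779s. Substituting into t ≡ 5 (mod 29) gives 779s ≡ 12 (mod 29), and since 25⁻¹ ≡ 7 (mod 29), s ≡ 26. Hence t ≡ 283 + 779·26 = 20537 (mod 22591).

20537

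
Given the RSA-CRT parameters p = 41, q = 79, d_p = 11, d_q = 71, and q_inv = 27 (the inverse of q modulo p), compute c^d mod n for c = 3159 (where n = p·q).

m₁ = c^(d_p) mod p: c ≡ 2 (mod 41), and 2^11 mod 41 = 39.
m₂ = c^(d_q) mod q: c ≡ 78 (mod 79), and 78^71 mod 79 = 78.
h = q_inv·(m₁ − m₂) mod p = 27·(39 − 78) mod 41 = 13.
m = m₂ + h·q = 78 + 13·79 = 1105.

1105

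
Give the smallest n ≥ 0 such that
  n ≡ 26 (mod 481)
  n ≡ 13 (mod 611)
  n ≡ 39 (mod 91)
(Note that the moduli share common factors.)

Combine the congruences pairwise.
gcd(481, 611) = 13 and 13 | (13 − 26), so the pair is consistent; merging gives n ≡ 15899 (mod 22607), where 22607 = lcm(481, 611).
gcd(22607, 91) = 13 and 13 | (39 − 15899), so the pair is consistent; merging gives n ≡ 106327 (mod 158249), where 158249 = lcm(22607, 91).
The solution is unique modulo lcm(481, 611, 91) = 158249.

106327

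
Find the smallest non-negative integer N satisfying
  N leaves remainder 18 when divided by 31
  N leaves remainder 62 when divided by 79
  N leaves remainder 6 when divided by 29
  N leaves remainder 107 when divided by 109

From N ≡ 18 (mod 31) write N = 18 + 31t. Substituting into N ≡ 62 (mod 79) gives 31t ≡ 44 (mod 79), and since 31⁻¹ ≡ 51 (mod 79), t ≡ 32. Hence N ≡ 18 + 31·32 = 1010 (mod 2449).
From N ≡ 1010 (mod 2449) write N = 1010 + 2449t. Substituting into N ≡ 6 (mod 29) gives 2449t ≡ 11 (mod 29), and since 13⁻¹ ≡ 9 (mod 29), t ≡ 12. Hence N ≡ 1010 + 2449·12 = 30398 (mod 71021).
From N ≡ 30398 (mod 71021) write N = 30398 + 71021t. Substituting into N ≡ 107 (mod 109) gives 71021t ≡ 11 (mod 109), and since 62⁻¹ ≡ 51 (mod 109), t ≡ 16. Hence N ≡ 30398 + 71021·16 = 1166734 (mod 7741289).

1166734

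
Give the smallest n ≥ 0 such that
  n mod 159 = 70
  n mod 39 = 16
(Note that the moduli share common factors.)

gcd(159, 39) = 3 and 3 | (16 − 70), so the pair is consistent; merging gives n ≡ 1342 (mod 2067), where 2067 = lcm(159, 39).
The solution is unique modulo lcm(159, 39) = 2067.

1342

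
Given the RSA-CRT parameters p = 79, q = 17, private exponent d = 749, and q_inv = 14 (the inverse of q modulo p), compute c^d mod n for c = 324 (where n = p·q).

460

d_p = d mod (p−1) = 749 mod 78 = 47; d_q = d mod (q−1) = 13.
m₁ = c^(d_p) mod p: c ≡ 8 (mod 79), and 8^47 mod 79 = 65.
m₂ = c^(d_q) mod q: c ≡ 1 (mod 17), and 1^13 mod 17 = 1.
h = q_inv·(m₁ − m₂) mod p = 14·(65 − 1) mod 79 = 27.
m = m₂ + h·q = 1 + 27·17 = 460.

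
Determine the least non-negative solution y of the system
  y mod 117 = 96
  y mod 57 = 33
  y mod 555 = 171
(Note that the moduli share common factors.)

228831

gcd(117, 57) = 3 and 3 | (33 − 96), so the pair is consistent; merging gives y ≡ 2085 (mod 2223), where 2223 = lcm(117, 57).
gcd(2223, 555) = 3 and 3 | (171 − 2085), so the pair is consistent; merging gives y ≡ 228831 (mod 411255), where 411255 = lcm(2223, 555).
The solution is unique modulo lcm(117, 57, 555) = 411255.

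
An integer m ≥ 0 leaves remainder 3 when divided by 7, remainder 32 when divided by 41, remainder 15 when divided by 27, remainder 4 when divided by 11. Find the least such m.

The moduli are pairwise coprime; N = 7·41·27·11 = 85239.
N/7 = 12177; 12177 ≡ 4 (mod 7); 4·2 ≡ 1, so inverse 2.
N/41 = 2079; 2079 ≡ 29 (mod 41); 29·17 ≡ 1, so inverse 17.
N/27 = 3157; 3157 ≡ 25 (mod 27); 25·13 ≡ 1, so inverse 13.
N/11 = 7749; 7749 ≡ 5 (mod 11); 5·9 ≡ 1, so inverse 9.
m ≡ 3·12177·2 + 32·2079·17 + 15·3157·13 + 4·7749·9 = 2098617.
2098617 mod 85239 = 52881.

52881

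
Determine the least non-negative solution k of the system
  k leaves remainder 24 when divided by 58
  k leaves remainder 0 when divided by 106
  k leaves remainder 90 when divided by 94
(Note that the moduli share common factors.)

gcd(58, 106) = 2 and 2 | (0 − 24), so the pair is consistent; merging gives k ≡ 1590 (mod 3074), where 3074 = lcm(58, 106).
gcd(3074, 94) = 2 and 2 | (90 − 1590), so the pair is consistent; merging gives k ≡ 63070 (mod 144478), where 144478 = lcm(3074, 94).
The solution is unique modulo lcm(58, 106, 94) = 144478.

63070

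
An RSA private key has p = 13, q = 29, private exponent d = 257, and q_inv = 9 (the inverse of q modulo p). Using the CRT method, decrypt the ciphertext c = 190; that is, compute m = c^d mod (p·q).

255

d_p = d mod (p−1) = 257 mod 12 = 5; d_q = d mod (q−1) = 5.
m₁ = c^(d_p) mod p: c ≡ 8 (mod 13), and 8^5 mod 13 = 8.
m₂ = c^(d_q) mod q: c ≡ 16 (mod 29), and 16^5 mod 29 = 23.
h = q_inv·(m₁ − m₂) mod p = 9·(8 − 23) mod 13 = 8.
m = m₂ + h·q = 23 + 8·29 = 255.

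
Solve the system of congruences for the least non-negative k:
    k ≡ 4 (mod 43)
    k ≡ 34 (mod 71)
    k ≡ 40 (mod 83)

Combine the congruences pairwise.
From k ≡ 4 (mod 43) write k = 4 + 43t. Substituting into k ≡ 34 (mod 71) gives 43t ≡ 30 (mod 71), and since 43⁻¹ ≡ 38 (mod 71), t ≡ 4. Hence k ≡ 4 + 43·4 = 176 (mod 3053).
From k ≡ 176 (mod 3053) write k = 176 + 3053t. Substituting into k ≡ 40 (mod 83) gives 3053t ≡ 30 (mod 83), and since 65⁻¹ ≡ 23 (mod 83), t ≡ 26. Hence k ≡ 176 + 3053·26 = 79554 (mod 253399).

79554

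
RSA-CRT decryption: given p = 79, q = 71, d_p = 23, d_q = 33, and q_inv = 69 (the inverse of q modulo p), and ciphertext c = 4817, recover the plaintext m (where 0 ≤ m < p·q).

3009

m₁ = c^(d_p) mod p: c ≡ 77 (mod 79), and 77^23 mod 79 = 7.
m₂ = c^(d_q) mod q: c ≡ 60 (mod 71), and 60^33 mod 71 = 27.
h = q_inv·(m₁ − m₂) mod p = 69·(7 − 27) mod 79 = 42.
m = m₂ + h·q = 27 + 42·71 = 3009.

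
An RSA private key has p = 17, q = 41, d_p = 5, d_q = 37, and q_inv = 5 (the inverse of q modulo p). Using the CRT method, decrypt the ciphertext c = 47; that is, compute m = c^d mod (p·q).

302

m₁ = c^(d_p) mod p: c ≡ 13 (mod 17), and 13^5 mod 17 = 13.
m₂ = c^(d_q) mod q: c ≡ 6 (mod 41), and 6^37 mod 41 = 15.
h = q_inv·(m₁ − m₂) mod p = 5·(13 − 15) mod 17 = 7.
m = m₂ + h·q = 15 + 7·41 = 302.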